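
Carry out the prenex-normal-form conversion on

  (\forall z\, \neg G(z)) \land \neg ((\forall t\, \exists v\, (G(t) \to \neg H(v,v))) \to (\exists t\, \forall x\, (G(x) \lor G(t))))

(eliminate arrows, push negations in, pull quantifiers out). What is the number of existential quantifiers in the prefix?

2

First replace A → B with ¬A ∨ B.
  (\forall z\, \neg G(z)) \land \neg (\neg (\forall t\, \exists v\, (\neg G(t) \lor \neg H(v,v))) \lor (\exists t\, \forall x\, (G(x) \lor G(t))))
Move each ¬ inward, flipping quantifiers it crosses:
  (\forall z\, \neg G(z)) \land (\forall t\, \exists v\, (\neg G(t) \lor \neg H(v,v))) \land (\forall t\, \exists x\, (\neg G(x) \land \neg G(t)))
Give each quantifier a distinct variable: t↦u.
  (\forall z\, \neg G(z)) \land (\forall t\, \exists v\, (\neg G(t) \lor \neg H(v,v))) \land (\forall u\, \exists x\, (\neg G(x) \land \neg G(u)))
Extract every quantifier outward, since the variables are now distinct and don't occur free across branches:
  \forall z\, \forall t\, \exists v\, \forall u\, \exists x\, (\neg G(z) \land (\neg G(t) \lor \neg H(v,v)) \land \neg G(x) \land \neg G(u))
The prefix is \forall z \forall t \exists v \forall u \exists x: 3 universal, 2 existential.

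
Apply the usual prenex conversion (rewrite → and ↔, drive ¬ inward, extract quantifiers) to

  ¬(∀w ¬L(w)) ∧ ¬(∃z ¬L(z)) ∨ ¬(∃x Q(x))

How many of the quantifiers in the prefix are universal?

Push ¬ through the quantifiers and connectives to reach negation normal form:
  (∃w L(w)) ∧ (∀z L(z)) ∨ (∀x ¬Q(x))
All bound variables are already distinct, so no renaming is needed.
Finally move all quantifiers to the prefix:
  ∃w ∀z ∀x (L(w) ∧ L(z) ∨ ¬Q(x))
The prefix is ∃w ∀z ∀x: 2 universal, 1 existential.

2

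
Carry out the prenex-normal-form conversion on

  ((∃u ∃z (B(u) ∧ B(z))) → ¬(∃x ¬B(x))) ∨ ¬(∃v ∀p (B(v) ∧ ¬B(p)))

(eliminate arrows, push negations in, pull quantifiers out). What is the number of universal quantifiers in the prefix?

Eliminate → and ↔ using ¬ and ∨.
  ¬(∃u ∃z (B(u) ∧ B(z))) ∨ ¬(∃x ¬B(x)) ∨ ¬(∃v ∀p (B(v) ∧ ¬B(p)))
Drive negations inward (¬∀x A ≡ ∃x ¬A, ¬∃x A ≡ ∀x ¬A, De Morgan for ∧/∨):
  (∀u ∀z (¬B(u) ∨ ¬B(z))) ∨ (∀x B(x)) ∨ (∀v ∃p (¬B(v) ∨ B(p)))
All bound variables are already distinct, so no renaming is needed.
Pull the quantifiers to the front (each side's bound variable is not free in the other side):
  ∀u ∀z ∀x ∀v ∃p (¬B(u) ∨ ¬B(z) ∨ B(x) ∨ ¬B(v) ∨ B(p))
The prefix is ∀u ∀z ∀x ∀v ∃p: 4 universal, 1 existential.

4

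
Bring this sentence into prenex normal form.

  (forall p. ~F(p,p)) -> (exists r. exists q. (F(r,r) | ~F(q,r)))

exists p. exists r. exists q. (F(p,p) | F(r,r) | ~F(q,r))

Eliminate → and ↔ using ¬ and ∨.
  ~(forall p. ~F(p,p)) | (exists r. exists q. (F(r,r) | ~F(q,r)))
Push ¬ through the quantifiers and connectives to reach negation normal form:
  (exists p. F(p,p)) | (exists r. exists q. (F(r,r) | ~F(q,r)))
All bound variables are already distinct, so no renaming is needed.
Extract every quantifier outward, since the variables are now distinct and don't occur free across branches:
  exists p. exists r. exists q. (F(p,p) | F(r,r) | ~F(q,r))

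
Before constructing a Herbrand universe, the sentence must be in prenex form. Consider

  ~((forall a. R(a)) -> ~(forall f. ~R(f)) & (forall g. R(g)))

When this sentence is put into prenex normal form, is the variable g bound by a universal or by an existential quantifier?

Rewrite implications/biconditionals: A → B as ¬A ∨ B.
  ~(~(forall a. R(a)) | ~(forall f. ~R(f)) & (forall g. R(g)))
Move each ¬ inward, flipping quantifiers it crosses:
  (forall a. R(a)) & ((forall f. ~R(f)) | (exists g. ~R(g)))
All bound variables are already distinct, so no renaming is needed.
Pull the quantifiers to the front (each side's bound variable is not free in the other side):
  forall a. forall f. exists g. (R(a) & (~R(f) | ~R(g)))
The quantifier forall g sits under an odd number of negations (counting the antecedent side of each →), so it flips to exists g.

existential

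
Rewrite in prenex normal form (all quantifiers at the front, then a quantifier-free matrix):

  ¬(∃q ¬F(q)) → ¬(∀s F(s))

∃q ∃s (¬F(q) ∨ ¬F(s))

Rewrite implications/biconditionals: A → B as ¬A ∨ B.
  ¬¬(∃q ¬F(q)) ∨ ¬(∀s F(s))
Drive negations inward (¬∀x A ≡ ∃x ¬A, ¬∃x A ≡ ∀x ¬A, De Morgan for ∧/∨):
  (∃q ¬F(q)) ∨ (∃s ¬F(s))
All bound variables are already distinct, so no renaming is needed.
Pull the quantifiers to the front (each side's bound variable is not free in the other side):
  ∃q ∃s (¬F(q) ∨ ¬F(s))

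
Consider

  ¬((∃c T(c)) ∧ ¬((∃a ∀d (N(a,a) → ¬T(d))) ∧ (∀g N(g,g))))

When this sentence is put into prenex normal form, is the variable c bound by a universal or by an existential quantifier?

Rewrite implications/biconditionals: A → B as ¬A ∨ B.
  ¬((∃c T(c)) ∧ ¬((∃a ∀d (¬N(a,a) ∨ ¬T(d))) ∧ (∀g N(g,g))))
Move each ¬ inward, flipping quantifiers it crosses:
  (∀c ¬T(c)) ∨ (∃a ∀d (¬N(a,a) ∨ ¬T(d))) ∧ (∀g N(g,g))
Extract every quantifier outward, since the variables are now distinct and don't occur free across branches:
  ∀c ∃a ∀d ∀g (¬T(c) ∨ (¬N(a,a) ∨ ¬T(d)) ∧ N(g,g))
The quantifier ∃c sits under an odd number of negations (counting the antecedent side of each →), so it flips to ∀c.

universal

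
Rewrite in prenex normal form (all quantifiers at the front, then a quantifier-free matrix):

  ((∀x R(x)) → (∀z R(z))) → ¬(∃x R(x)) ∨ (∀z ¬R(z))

∀x ∃z ∀w1 ∀y1 (R(x) ∧ ¬R(z) ∨ ¬R(w1) ∨ ¬R(y1))

Rewrite implications/biconditionals: A → B as ¬A ∨ B.
  ¬(¬(∀x R(x)) ∨ (∀z R(z))) ∨ ¬(∃x R(x)) ∨ (∀z ¬R(z))
Push ¬ through the quantifiers and connectives to reach negation normal form:
  (∀x R(x)) ∧ (∃z ¬R(z)) ∨ (∀x ¬R(x)) ∨ (∀z ¬R(z))
Rename bound variables to avoid capture: x↦w1, z↦y1.
  (∀x R(x)) ∧ (∃z ¬R(z)) ∨ (∀w1 ¬R(w1)) ∨ (∀y1 ¬R(y1))
Pull the quantifiers to the front (each side's bound variable is not free in the other side):
  ∀x ∃z ∀w1 ∀y1 (R(x) ∧ ¬R(z) ∨ ¬R(w1) ∨ ¬R(y1))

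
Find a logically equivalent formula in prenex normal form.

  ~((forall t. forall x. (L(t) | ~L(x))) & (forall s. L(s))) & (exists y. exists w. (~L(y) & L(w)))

exists t. exists x. exists s. exists y. exists w. ((~L(t) & L(x) | ~L(s)) & ~L(y) & L(w))

Push ¬ through the quantifiers and connectives to reach negation normal form:
  ((exists t. exists x. (~L(t) & L(x))) | (exists s. ~L(s))) & (exists y. exists w. (~L(y) & L(w)))
Pull the quantifiers to the front (each side's bound variable is not free in the other side):
  exists t. exists x. exists s. exists y. exists w. ((~L(t) & L(x) | ~L(s)) & ~L(y) & L(w))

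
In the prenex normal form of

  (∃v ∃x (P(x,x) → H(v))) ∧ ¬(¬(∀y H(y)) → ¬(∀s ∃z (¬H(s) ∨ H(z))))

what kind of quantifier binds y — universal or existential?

existential

First replace A → B with ¬A ∨ B.
  (∃v ∃x (¬P(x,x) ∨ H(v))) ∧ ¬(¬¬(∀y H(y)) ∨ ¬(∀s ∃z (¬H(s) ∨ H(z))))
Drive negations inward (¬∀x A ≡ ∃x ¬A, ¬∃x A ≡ ∀x ¬A, De Morgan for ∧/∨):
  (∃v ∃x (¬P(x,x) ∨ H(v))) ∧ (∃y ¬H(y)) ∧ (∀s ∃z (¬H(s) ∨ H(z)))
All bound variables are already distinct, so no renaming is needed.
Extract every quantifier outward, since the variables are now distinct and don't occur free across branches:
  ∃v ∃x ∃y ∀s ∃z ((¬P(x,x) ∨ H(v)) ∧ ¬H(y) ∧ (¬H(s) ∨ H(z)))
The quantifier ∀y sits under an odd number of negations (counting the antecedent side of each →), so it flips to ∃y.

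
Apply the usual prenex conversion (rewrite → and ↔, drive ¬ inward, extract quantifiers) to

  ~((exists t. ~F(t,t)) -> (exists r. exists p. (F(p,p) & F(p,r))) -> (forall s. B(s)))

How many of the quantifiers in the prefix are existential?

Rewrite implications/biconditionals: A → B as ¬A ∨ B.
  ~(~(exists t. ~F(t,t)) | ~(exists r. exists p. (F(p,p) & F(p,r))) | (forall s. B(s)))
Drive negations inward (¬∀x A ≡ ∃x ¬A, ¬∃x A ≡ ∀x ¬A, De Morgan for ∧/∨):
  (exists t. ~F(t,t)) & (exists r. exists p. (F(p,p) & F(p,r))) & (exists s. ~B(s))
All bound variables are already distinct, so no renaming is needed.
Finally move all quantifiers to the prefix:
  exists t. exists r. exists p. exists s. (~F(t,t) & F(p,p) & F(p,r) & ~B(s))
The prefix is exists t exists r exists p exists s: 0 universal, 4 existential.

4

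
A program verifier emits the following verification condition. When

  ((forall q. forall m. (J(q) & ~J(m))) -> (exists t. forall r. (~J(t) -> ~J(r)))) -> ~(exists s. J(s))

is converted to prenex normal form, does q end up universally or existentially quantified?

universal

First replace A → B with ¬A ∨ B.
  ~(~(forall q. forall m. (J(q) & ~J(m))) | (exists t. forall r. (~~J(t) | ~J(r)))) | ~(exists s. J(s))
Push ¬ through the quantifiers and connectives to reach negation normal form:
  (forall q. forall m. (J(q) & ~J(m))) & (forall t. exists r. (~J(t) & J(r))) | (forall s. ~J(s))
All bound variables are already distinct, so no renaming is needed.
Pull the quantifiers to the front (each side's bound variable is not free in the other side):
  forall q. forall m. forall t. exists r. forall s. (J(q) & ~J(m) & ~J(t) & J(r) | ~J(s))
The quantifier forall q sits under an even number of negations (counting the antecedent side of each →), so it remains universal.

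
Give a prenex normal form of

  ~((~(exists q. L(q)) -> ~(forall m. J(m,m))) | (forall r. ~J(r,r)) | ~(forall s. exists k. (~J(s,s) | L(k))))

forall q. forall m. exists r. forall s. exists k. (~L(q) & J(m,m) & J(r,r) & (~J(s,s) | L(k)))

First replace A → B with ¬A ∨ B.
  ~(~~(exists q. L(q)) | ~(forall m. J(m,m)) | (forall r. ~J(r,r)) | ~(forall s. exists k. (~J(s,s) | L(k))))
Move each ¬ inward, flipping quantifiers it crosses:
  (forall q. ~L(q)) & (forall m. J(m,m)) & (exists r. J(r,r)) & (forall s. exists k. (~J(s,s) | L(k)))
All bound variables are already distinct, so no renaming is needed.
Finally move all quantifiers to the prefix:
  forall q. forall m. exists r. forall s. exists k. (~L(q) & J(m,m) & J(r,r) & (~J(s,s) | L(k)))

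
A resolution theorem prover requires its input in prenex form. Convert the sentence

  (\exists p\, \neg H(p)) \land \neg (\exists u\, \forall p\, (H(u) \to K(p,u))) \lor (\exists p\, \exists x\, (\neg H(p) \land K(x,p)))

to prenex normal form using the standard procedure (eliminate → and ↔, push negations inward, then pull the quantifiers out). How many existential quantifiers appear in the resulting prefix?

4

First replace A → B with ¬A ∨ B.
  (\exists p\, \neg H(p)) \land \neg (\exists u\, \forall p\, (\neg H(u) \lor K(p,u))) \lor (\exists p\, \exists x\, (\neg H(p) \land K(x,p)))
Push ¬ through the quantifiers and connectives to reach negation normal form:
  (\exists p\, \neg H(p)) \land (\forall u\, \exists p\, (H(u) \land \neg K(p,u))) \lor (\exists p\, \exists x\, (\neg H(p) \land K(x,p)))
Rename bound variables to avoid capture: p↦x1, p↦v.
  (\exists p\, \neg H(p)) \land (\forall u\, \exists x1\, (H(u) \land \neg K(x1,u))) \lor (\exists v\, \exists x\, (\neg H(v) \land K(x,v)))
Extract every quantifier outward, since the variables are now distinct and don't occur free across branches:
  \exists p\, \forall u\, \exists x1\, \exists v\, \exists x\, (\neg H(p) \land H(u) \land \neg K(x1,u) \lor \neg H(v) \land K(x,v))
The prefix is \exists p \forall u \exists x1 \exists v \exists x: 1 universal, 4 existential.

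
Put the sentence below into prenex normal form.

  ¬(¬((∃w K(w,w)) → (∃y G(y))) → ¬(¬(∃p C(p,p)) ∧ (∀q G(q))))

∃w ∀y ∀p ∀q (K(w,w) ∧ ¬G(y) ∧ ¬C(p,p) ∧ G(q))

Eliminate → and ↔ using ¬ and ∨.
  ¬(¬¬(¬(∃w K(w,w)) ∨ (∃y G(y))) ∨ ¬(¬(∃p C(p,p)) ∧ (∀q G(q))))
Push ¬ through the quantifiers and connectives to reach negation normal form:
  (∃w K(w,w)) ∧ (∀y ¬G(y)) ∧ (∀p ¬C(p,p)) ∧ (∀q G(q))
All bound variables are already distinct, so no renaming is needed.
Extract every quantifier outward, since the variables are now distinct and don't occur free across branches:
  ∃w ∀y ∀p ∀q (K(w,w) ∧ ¬G(y) ∧ ¬C(p,p) ∧ G(q))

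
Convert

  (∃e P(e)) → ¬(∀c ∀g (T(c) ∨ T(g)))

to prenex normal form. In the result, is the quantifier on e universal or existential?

Eliminate → and ↔ using ¬ and ∨.
  ¬(∃e P(e)) ∨ ¬(∀c ∀g (T(c) ∨ T(g)))
Drive negations inward (¬∀x A ≡ ∃x ¬A, ¬∃x A ≡ ∀x ¬A, De Morgan for ∧/∨):
  (∀e ¬P(e)) ∨ (∃c ∃g (¬T(c) ∧ ¬T(g)))
All bound variables are already distinct, so no renaming is needed.
Pull the quantifiers to the front (each side's bound variable is not free in the other side):
  ∀e ∃c ∃g (¬P(e) ∨ ¬T(c) ∧ ¬T(g))
The quantifier ∃e sits under an odd number of negations (counting the antecedent side of each →), so it flips to ∀e.

universal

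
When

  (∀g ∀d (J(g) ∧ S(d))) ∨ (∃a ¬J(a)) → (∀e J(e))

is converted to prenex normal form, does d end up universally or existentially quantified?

Rewrite implications/biconditionals: A → B as ¬A ∨ B.
  ¬((∀g ∀d (J(g) ∧ S(d))) ∨ (∃a ¬J(a))) ∨ (∀e J(e))
Drive negations inward (¬∀x A ≡ ∃x ¬A, ¬∃x A ≡ ∀x ¬A, De Morgan for ∧/∨):
  (∃g ∃d (¬J(g) ∨ ¬S(d))) ∧ (∀a J(a)) ∨ (∀e J(e))
All bound variables are already distinct, so no renaming is needed.
Extract every quantifier outward, since the variables are now distinct and don't occur free across branches:
  ∃g ∃d ∀a ∀e ((¬J(g) ∨ ¬S(d)) ∧ J(a) ∨ J(e))
The quantifier ∀d sits under an odd number of negations (counting the antecedent side of each →), so it flips to ∃d.

existential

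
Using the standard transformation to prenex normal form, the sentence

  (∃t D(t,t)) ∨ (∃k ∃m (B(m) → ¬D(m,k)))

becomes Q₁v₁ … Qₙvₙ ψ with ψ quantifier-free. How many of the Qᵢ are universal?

Eliminate → and ↔ using ¬ and ∨.
  (∃t D(t,t)) ∨ (∃k ∃m (¬B(m) ∨ ¬D(m,k)))
Finally move all quantifiers to the prefix:
  ∃t ∃k ∃m (D(t,t) ∨ ¬B(m) ∨ ¬D(m,k))
The prefix is ∃t ∃k ∃m: 0 universal, 3 existential.

0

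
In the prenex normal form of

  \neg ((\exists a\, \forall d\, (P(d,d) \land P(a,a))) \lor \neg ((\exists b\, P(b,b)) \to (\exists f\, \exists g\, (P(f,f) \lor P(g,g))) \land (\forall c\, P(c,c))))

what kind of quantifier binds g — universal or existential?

Eliminate → and ↔ using ¬ and ∨.
  \neg ((\exists a\, \forall d\, (P(d,d) \land P(a,a))) \lor \neg (\neg (\exists b\, P(b,b)) \lor (\exists f\, \exists g\, (P(f,f) \lor P(g,g))) \land (\forall c\, P(c,c))))
Move each ¬ inward, flipping quantifiers it crosses:
  (\forall a\, \exists d\, (\neg P(d,d) \lor \neg P(a,a))) \land ((\forall b\, \neg P(b,b)) \lor (\exists f\, \exists g\, (P(f,f) \lor P(g,g))) \land (\forall c\, P(c,c)))
All bound variables are already distinct, so no renaming is needed.
Finally move all quantifiers to the prefix:
  \forall a\, \exists d\, \forall b\, \exists f\, \exists g\, \forall c\, ((\neg P(d,d) \lor \neg P(a,a)) \land (\neg P(b,b) \lor (P(f,f) \lor P(g,g)) \land P(c,c)))
The quantifier \exists g sits under an even number of negations (counting the antecedent side of each →), so it remains existential.

existential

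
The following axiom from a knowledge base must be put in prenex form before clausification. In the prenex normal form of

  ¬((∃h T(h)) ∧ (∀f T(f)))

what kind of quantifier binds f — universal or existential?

existential

Move each ¬ inward, flipping quantifiers it crosses:
  (∀h ¬T(h)) ∨ (∃f ¬T(f))
Finally move all quantifiers to the prefix:
  ∀h ∃f (¬T(h) ∨ ¬T(f))
The quantifier ∀f sits under an odd number of negations, so it flips to ∃f.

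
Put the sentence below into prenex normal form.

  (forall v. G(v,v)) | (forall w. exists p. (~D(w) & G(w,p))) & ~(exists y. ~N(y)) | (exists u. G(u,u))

forall v. forall w. exists p. forall y. exists u. (G(v,v) | ~D(w) & G(w,p) & N(y) | G(u,u))

Push ¬ through the quantifiers and connectives to reach negation normal form:
  (forall v. G(v,v)) | (forall w. exists p. (~D(w) & G(w,p))) & (forall y. N(y)) | (exists u. G(u,u))
All bound variables are already distinct, so no renaming is needed.
Extract every quantifier outward, since the variables are now distinct and don't occur free across branches:
  forall v. forall w. exists p. forall y. exists u. (G(v,v) | ~D(w) & G(w,p) & N(y) | G(u,u))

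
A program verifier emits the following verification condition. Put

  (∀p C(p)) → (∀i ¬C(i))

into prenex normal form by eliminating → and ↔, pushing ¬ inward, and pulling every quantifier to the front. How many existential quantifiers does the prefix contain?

1

Rewrite implications/biconditionals: A → B as ¬A ∨ B.
  ¬(∀p C(p)) ∨ (∀i ¬C(i))
Drive negations inward (¬∀x A ≡ ∃x ¬A, ¬∃x A ≡ ∀x ¬A, De Morgan for ∧/∨):
  (∃p ¬C(p)) ∨ (∀i ¬C(i))
Extract every quantifier outward, since the variables are now distinct and don't occur free across branches:
  ∃p ∀i (¬C(p) ∨ ¬C(i))
The prefix is ∃p ∀i: 1 universal, 1 existential.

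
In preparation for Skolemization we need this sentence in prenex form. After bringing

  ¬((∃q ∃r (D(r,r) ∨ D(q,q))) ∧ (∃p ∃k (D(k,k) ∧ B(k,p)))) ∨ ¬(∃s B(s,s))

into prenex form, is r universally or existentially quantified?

Push ¬ through the quantifiers and connectives to reach negation normal form:
  (∀q ∀r (¬D(r,r) ∧ ¬D(q,q))) ∨ (∀p ∀k (¬D(k,k) ∨ ¬B(k,p))) ∨ (∀s ¬B(s,s))
All bound variables are already distinct, so no renaming is needed.
Pull the quantifiers to the front (each side's bound variable is not free in the other side):
  ∀q ∀r ∀p ∀k ∀s (¬D(r,r) ∧ ¬D(q,q) ∨ ¬D(k,k) ∨ ¬B(k,p) ∨ ¬B(s,s))
The quantifier ∃r sits under an odd number of negations, so it flips to ∀r.

universal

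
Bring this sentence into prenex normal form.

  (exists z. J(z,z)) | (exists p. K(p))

All bound variables are already distinct, so no renaming is needed.
Pull the quantifiers to the front (each side's bound variable is not free in the other side):
  exists z. exists p. (J(z,z) | K(p))

exists z. exists p. (J(z,z) | K(p))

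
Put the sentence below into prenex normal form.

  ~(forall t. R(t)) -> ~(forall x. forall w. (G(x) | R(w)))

forall t. exists x. exists w. (R(t) | ~G(x) & ~R(w))

First replace A → B with ¬A ∨ B.
  ~~(forall t. R(t)) | ~(forall x. forall w. (G(x) | R(w)))
Move each ¬ inward, flipping quantifiers it crosses:
  (forall t. R(t)) | (exists x. exists w. (~G(x) & ~R(w)))
All bound variables are already distinct, so no renaming is needed.
Pull the quantifiers to the front (each side's bound variable is not free in the other side):
  forall t. exists x. exists w. (R(t) | ~G(x) & ~R(w))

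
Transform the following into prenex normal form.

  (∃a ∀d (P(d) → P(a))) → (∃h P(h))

∀a ∃d ∃h (P(d) ∧ ¬P(a) ∨ P(h))

Rewrite implications/biconditionals: A → B as ¬A ∨ B.
  ¬(∃a ∀d (¬P(d) ∨ P(a))) ∨ (∃h P(h))
Push ¬ through the quantifiers and connectives to reach negation normal form:
  (∀a ∃d (P(d) ∧ ¬P(a))) ∨ (∃h P(h))
All bound variables are already distinct, so no renaming is needed.
Finally move all quantifiers to the prefix:
  ∀a ∃d ∃h (P(d) ∧ ¬P(a) ∨ P(h))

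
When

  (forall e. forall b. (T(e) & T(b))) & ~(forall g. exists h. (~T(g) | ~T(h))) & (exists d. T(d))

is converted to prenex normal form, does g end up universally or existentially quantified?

Push ¬ through the quantifiers and connectives to reach negation normal form:
  (forall e. forall b. (T(e) & T(b))) & (exists g. forall h. (T(g) & T(h))) & (exists d. T(d))
All bound variables are already distinct, so no renaming is needed.
Pull the quantifiers to the front (each side's bound variable is not free in the other side):
  forall e. forall b. exists g. forall h. exists d. (T(e) & T(b) & T(g) & T(h) & T(d))
The quantifier forall g sits under an odd number of negations, so it flips to exists g.

existential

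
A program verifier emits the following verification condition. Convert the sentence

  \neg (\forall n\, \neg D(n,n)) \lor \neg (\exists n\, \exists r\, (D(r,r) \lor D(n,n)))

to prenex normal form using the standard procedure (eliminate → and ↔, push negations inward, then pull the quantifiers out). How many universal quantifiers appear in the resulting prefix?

2

Move each ¬ inward, flipping quantifiers it crosses:
  (\exists n\, D(n,n)) \lor (\forall n\, \forall r\, (\neg D(r,r) \land \neg D(n,n)))
Give each quantifier a distinct variable: n↦a.
  (\exists n\, D(n,n)) \lor (\forall a\, \forall r\, (\neg D(r,r) \land \neg D(a,a)))
Extract every quantifier outward, since the variables are now distinct and don't occur free across branches:
  \exists n\, \forall a\, \forall r\, (D(n,n) \lor \neg D(r,r) \land \neg D(a,a))
The prefix is \exists n \forall a \forall r: 2 universal, 1 existential.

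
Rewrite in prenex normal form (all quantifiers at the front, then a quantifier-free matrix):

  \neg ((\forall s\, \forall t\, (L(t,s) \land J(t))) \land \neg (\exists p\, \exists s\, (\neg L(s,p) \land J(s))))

\exists s\, \exists t\, \exists p\, \exists r\, (\neg L(t,s) \lor \neg J(t) \lor \neg L(r,p) \land J(r))

Move each ¬ inward, flipping quantifiers it crosses:
  (\exists s\, \exists t\, (\neg L(t,s) \lor \neg J(t))) \lor (\exists p\, \exists s\, (\neg L(s,p) \land J(s)))
Rename bound variables to avoid capture: s↦r.
  (\exists s\, \exists t\, (\neg L(t,s) \lor \neg J(t))) \lor (\exists p\, \exists r\, (\neg L(r,p) \land J(r)))
Extract every quantifier outward, since the variables are now distinct and don't occur free across branches:
  \exists s\, \exists t\, \exists p\, \exists r\, (\neg L(t,s) \lor \neg J(t) \lor \neg L(r,p) \land J(r))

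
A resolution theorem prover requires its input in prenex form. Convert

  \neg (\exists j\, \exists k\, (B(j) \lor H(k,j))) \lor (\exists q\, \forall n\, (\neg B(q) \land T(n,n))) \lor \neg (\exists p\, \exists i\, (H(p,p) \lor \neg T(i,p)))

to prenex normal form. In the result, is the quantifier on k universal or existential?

Drive negations inward (¬∀x A ≡ ∃x ¬A, ¬∃x A ≡ ∀x ¬A, De Morgan for ∧/∨):
  (\forall j\, \forall k\, (\neg B(j) \land \neg H(k,j))) \lor (\exists q\, \forall n\, (\neg B(q) \land T(n,n))) \lor (\forall p\, \forall i\, (\neg H(p,p) \land T(i,p)))
All bound variables are already distinct, so no renaming is needed.
Finally move all quantifiers to the prefix:
  \forall j\, \forall k\, \exists q\, \forall n\, \forall p\, \forall i\, (\neg B(j) \land \neg H(k,j) \lor \neg B(q) \land T(n,n) \lor \neg H(p,p) \land T(i,p))
The quantifier \exists k sits under an odd number of negations, so it flips to \forall k.

universal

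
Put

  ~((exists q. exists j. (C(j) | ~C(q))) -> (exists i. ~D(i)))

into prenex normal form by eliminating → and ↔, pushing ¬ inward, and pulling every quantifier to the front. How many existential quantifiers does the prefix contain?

2

Rewrite implications/biconditionals: A → B as ¬A ∨ B.
  ~(~(exists q. exists j. (C(j) | ~C(q))) | (exists i. ~D(i)))
Drive negations inward (¬∀x A ≡ ∃x ¬A, ¬∃x A ≡ ∀x ¬A, De Morgan for ∧/∨):
  (exists q. exists j. (C(j) | ~C(q))) & (forall i. D(i))
All bound variables are already distinct, so no renaming is needed.
Extract every quantifier outward, since the variables are now distinct and don't occur free across branches:
  exists q. exists j. forall i. ((C(j) | ~C(q)) & D(i))
The prefix is exists q exists j forall i: 1 universal, 2 existential.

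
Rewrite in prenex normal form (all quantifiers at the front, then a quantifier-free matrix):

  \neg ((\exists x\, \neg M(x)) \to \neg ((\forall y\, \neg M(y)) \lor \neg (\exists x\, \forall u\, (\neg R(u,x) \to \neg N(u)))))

\exists x\, \forall y\, \forall c\, \exists u\, (\neg M(x) \land (\neg M(y) \lor \neg R(u,c) \land N(u)))

First replace A → B with ¬A ∨ B.
  \neg (\neg (\exists x\, \neg M(x)) \lor \neg ((\forall y\, \neg M(y)) \lor \neg (\exists x\, \forall u\, (\neg \neg R(u,x) \lor \neg N(u)))))
Drive negations inward (¬∀x A ≡ ∃x ¬A, ¬∃x A ≡ ∀x ¬A, De Morgan for ∧/∨):
  (\exists x\, \neg M(x)) \land ((\forall y\, \neg M(y)) \lor (\forall x\, \exists u\, (\neg R(u,x) \land N(u))))
Rename bound variables to avoid capture: x↦c.
  (\exists x\, \neg M(x)) \land ((\forall y\, \neg M(y)) \lor (\forall c\, \exists u\, (\neg R(u,c) \land N(u))))
Extract every quantifier outward, since the variables are now distinct and don't occur free across branches:
  \exists x\, \forall y\, \forall c\, \exists u\, (\neg M(x) \land (\neg M(y) \lor \neg R(u,c) \land N(u)))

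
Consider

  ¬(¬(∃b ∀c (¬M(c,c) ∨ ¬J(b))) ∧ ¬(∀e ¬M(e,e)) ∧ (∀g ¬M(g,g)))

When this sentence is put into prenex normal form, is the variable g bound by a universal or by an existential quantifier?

existential

Move each ¬ inward, flipping quantifiers it crosses:
  (∃b ∀c (¬M(c,c) ∨ ¬J(b))) ∨ (∀e ¬M(e,e)) ∨ (∃g M(g,g))
All bound variables are already distinct, so no renaming is needed.
Extract every quantifier outward, since the variables are now distinct and don't occur free across branches:
  ∃b ∀c ∀e ∃g (¬M(c,c) ∨ ¬J(b) ∨ ¬M(e,e) ∨ M(g,g))
The quantifier ∀g sits under an odd number of negations, so it flips to ∃g.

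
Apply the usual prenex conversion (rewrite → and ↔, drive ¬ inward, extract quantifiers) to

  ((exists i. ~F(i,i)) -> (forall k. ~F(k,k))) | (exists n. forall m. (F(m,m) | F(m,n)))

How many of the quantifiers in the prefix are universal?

3

Eliminate → and ↔ using ¬ and ∨.
  ~(exists i. ~F(i,i)) | (forall k. ~F(k,k)) | (exists n. forall m. (F(m,m) | F(m,n)))
Move each ¬ inward, flipping quantifiers it crosses:
  (forall i. F(i,i)) | (forall k. ~F(k,k)) | (exists n. forall m. (F(m,m) | F(m,n)))
All bound variables are already distinct, so no renaming is needed.
Extract every quantifier outward, since the variables are now distinct and don't occur free across branches:
  forall i. forall k. exists n. forall m. (F(i,i) | ~F(k,k) | F(m,m) | F(m,n))
The prefix is forall i forall k exists n forall m: 3 universal, 1 existential.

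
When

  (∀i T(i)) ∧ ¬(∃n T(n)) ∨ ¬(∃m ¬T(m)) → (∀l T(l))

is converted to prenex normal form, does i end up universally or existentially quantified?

existential

Eliminate → and ↔ using ¬ and ∨.
  ¬((∀i T(i)) ∧ ¬(∃n T(n)) ∨ ¬(∃m ¬T(m))) ∨ (∀l T(l))
Drive negations inward (¬∀x A ≡ ∃x ¬A, ¬∃x A ≡ ∀x ¬A, De Morgan for ∧/∨):
  ((∃i ¬T(i)) ∨ (∃n T(n))) ∧ (∃m ¬T(m)) ∨ (∀l T(l))
Finally move all quantifiers to the prefix:
  ∃i ∃n ∃m ∀l ((¬T(i) ∨ T(n)) ∧ ¬T(m) ∨ T(l))
The quantifier ∀i sits under an odd number of negations (counting the antecedent side of each →), so it flips to ∃i.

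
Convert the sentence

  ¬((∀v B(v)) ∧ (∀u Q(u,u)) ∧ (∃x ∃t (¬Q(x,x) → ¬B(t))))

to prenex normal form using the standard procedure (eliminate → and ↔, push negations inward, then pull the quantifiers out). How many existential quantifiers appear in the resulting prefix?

Rewrite implications/biconditionals: A → B as ¬A ∨ B.
  ¬((∀v B(v)) ∧ (∀u Q(u,u)) ∧ (∃x ∃t (¬¬Q(x,x) ∨ ¬B(t))))
Drive negations inward (¬∀x A ≡ ∃x ¬A, ¬∃x A ≡ ∀x ¬A, De Morgan for ∧/∨):
  (∃v ¬B(v)) ∨ (∃u ¬Q(u,u)) ∨ (∀x ∀t (¬Q(x,x) ∧ B(t)))
Extract every quantifier outward, since the variables are now distinct and don't occur free across branches:
  ∃v ∃u ∀x ∀t (¬B(v) ∨ ¬Q(u,u) ∨ ¬Q(x,x) ∧ B(t))
The prefix is ∃v ∃u ∀x ∀t: 2 universal, 2 existential.

2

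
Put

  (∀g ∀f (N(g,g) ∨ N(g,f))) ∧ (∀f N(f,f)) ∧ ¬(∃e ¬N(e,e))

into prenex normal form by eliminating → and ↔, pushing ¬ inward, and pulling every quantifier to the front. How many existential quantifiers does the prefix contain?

Push ¬ through the quantifiers and connectives to reach negation normal form:
  (∀g ∀f (N(g,g) ∨ N(g,f))) ∧ (∀f N(f,f)) ∧ (∀e N(e,e))
Rename bound variables to avoid capture: f↦v.
  (∀g ∀f (N(g,g) ∨ N(g,f))) ∧ (∀v N(v,v)) ∧ (∀e N(e,e))
Finally move all quantifiers to the prefix:
  ∀g ∀f ∀v ∀e ((N(g,g) ∨ N(g,f)) ∧ N(v,v) ∧ N(e,e))
The prefix is ∀g ∀f ∀v ∀e: 4 universal, 0 existential.

0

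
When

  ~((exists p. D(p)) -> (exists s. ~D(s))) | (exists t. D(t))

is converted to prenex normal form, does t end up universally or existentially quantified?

Rewrite implications/biconditionals: A → B as ¬A ∨ B.
  ~(~(exists p. D(p)) | (exists s. ~D(s))) | (exists t. D(t))
Move each ¬ inward, flipping quantifiers it crosses:
  (exists p. D(p)) & (forall s. D(s)) | (exists t. D(t))
All bound variables are already distinct, so no renaming is needed.
Pull the quantifiers to the front (each side's bound variable is not free in the other side):
  exists p. forall s. exists t. (D(p) & D(s) | D(t))
The quantifier exists t sits under an even number of negations (counting the antecedent side of each →), so it remains existential.

existential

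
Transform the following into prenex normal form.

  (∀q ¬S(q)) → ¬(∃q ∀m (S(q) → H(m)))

∃q ∀p ∃m (S(q) ∨ S(p) ∧ ¬H(m))

First replace A → B with ¬A ∨ B.
  ¬(∀q ¬S(q)) ∨ ¬(∃q ∀m (¬S(q) ∨ H(m)))
Move each ¬ inward, flipping quantifiers it crosses:
  (∃q S(q)) ∨ (∀q ∃m (S(q) ∧ ¬H(m)))
Rename bound variables to avoid capture: q↦p.
  (∃q S(q)) ∨ (∀p ∃m (S(p) ∧ ¬H(m)))
Finally move all quantifiers to the prefix:
  ∃q ∀p ∃m (S(q) ∨ S(p) ∧ ¬H(m))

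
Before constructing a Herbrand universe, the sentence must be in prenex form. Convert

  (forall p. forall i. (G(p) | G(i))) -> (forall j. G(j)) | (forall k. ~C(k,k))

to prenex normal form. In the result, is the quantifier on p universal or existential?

Eliminate → and ↔ using ¬ and ∨.
  ~(forall p. forall i. (G(p) | G(i))) | (forall j. G(j)) | (forall k. ~C(k,k))
Drive negations inward (¬∀x A ≡ ∃x ¬A, ¬∃x A ≡ ∀x ¬A, De Morgan for ∧/∨):
  (exists p. exists i. (~G(p) & ~G(i))) | (forall j. G(j)) | (forall k. ~C(k,k))
Finally move all quantifiers to the prefix:
  exists p. exists i. forall j. forall k. (~G(p) & ~G(i) | G(j) | ~C(k,k))
The quantifier forall p sits under an odd number of negations (counting the antecedent side of each →), so it flips to exists p.

existential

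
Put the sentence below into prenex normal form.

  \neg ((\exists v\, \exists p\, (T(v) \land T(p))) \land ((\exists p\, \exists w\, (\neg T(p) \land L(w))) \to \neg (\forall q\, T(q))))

\forall v\, \forall p\, \exists x1\, \exists w\, \forall q\, (\neg T(v) \lor \neg T(p) \lor \neg T(x1) \land L(w) \land T(q))

First replace A → B with ¬A ∨ B.
  \neg ((\exists v\, \exists p\, (T(v) \land T(p))) \land (\neg (\exists p\, \exists w\, (\neg T(p) \land L(w))) \lor \neg (\forall q\, T(q))))
Move each ¬ inward, flipping quantifiers it crosses:
  (\forall v\, \forall p\, (\neg T(v) \lor \neg T(p))) \lor (\exists p\, \exists w\, (\neg T(p) \land L(w))) \land (\forall q\, T(q))
Rename bound variables to avoid capture: p↦x1.
  (\forall v\, \forall p\, (\neg T(v) \lor \neg T(p))) \lor (\exists x1\, \exists w\, (\neg T(x1) \land L(w))) \land (\forall q\, T(q))
Pull the quantifiers to the front (each side's bound variable is not free in the other side):
  \forall v\, \forall p\, \exists x1\, \exists w\, \forall q\, (\neg T(v) \lor \neg T(p) \lor \neg T(x1) \land L(w) \land T(q))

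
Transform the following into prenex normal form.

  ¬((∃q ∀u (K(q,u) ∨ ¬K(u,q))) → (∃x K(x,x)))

Eliminate → and ↔ using ¬ and ∨.
  ¬(¬(∃q ∀u (K(q,u) ∨ ¬K(u,q))) ∨ (∃x K(x,x)))
Push ¬ through the quantifiers and connectives to reach negation normal form:
  (∃q ∀u (K(q,u) ∨ ¬K(u,q))) ∧ (∀x ¬K(x,x))
Pull the quantifiers to the front (each side's bound variable is not free in the other side):
  ∃q ∀u ∀x ((K(q,u) ∨ ¬K(u,q)) ∧ ¬K(x,x))

∃q ∀u ∀x ((K(q,u) ∨ ¬K(u,q)) ∧ ¬K(x,x))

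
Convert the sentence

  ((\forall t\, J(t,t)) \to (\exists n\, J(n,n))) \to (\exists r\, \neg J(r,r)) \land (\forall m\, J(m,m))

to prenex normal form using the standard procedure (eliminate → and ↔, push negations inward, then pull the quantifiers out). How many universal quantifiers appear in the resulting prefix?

First replace A → B with ¬A ∨ B.
  \neg (\neg (\forall t\, J(t,t)) \lor (\exists n\, J(n,n))) \lor (\exists r\, \neg J(r,r)) \land (\forall m\, J(m,m))
Drive negations inward (¬∀x A ≡ ∃x ¬A, ¬∃x A ≡ ∀x ¬A, De Morgan for ∧/∨):
  (\forall t\, J(t,t)) \land (\forall n\, \neg J(n,n)) \lor (\exists r\, \neg J(r,r)) \land (\forall m\, J(m,m))
All bound variables are already distinct, so no renaming is needed.
Extract every quantifier outward, since the variables are now distinct and don't occur free across branches:
  \forall t\, \forall n\, \exists r\, \forall m\, (J(t,t) \land \neg J(n,n) \lor \neg J(r,r) \land J(m,m))
The prefix is \forall t \forall n \exists r \forall m: 3 universal, 1 existential.

3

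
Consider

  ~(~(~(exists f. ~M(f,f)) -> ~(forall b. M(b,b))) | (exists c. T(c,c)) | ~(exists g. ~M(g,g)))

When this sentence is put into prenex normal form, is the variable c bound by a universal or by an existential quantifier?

Eliminate → and ↔ using ¬ and ∨.
  ~(~(~~(exists f. ~M(f,f)) | ~(forall b. M(b,b))) | (exists c. T(c,c)) | ~(exists g. ~M(g,g)))
Push ¬ through the quantifiers and connectives to reach negation normal form:
  ((exists f. ~M(f,f)) | (exists b. ~M(b,b))) & (forall c. ~T(c,c)) & (exists g. ~M(g,g))
Extract every quantifier outward, since the variables are now distinct and don't occur free across branches:
  exists f. exists b. forall c. exists g. ((~M(f,f) | ~M(b,b)) & ~T(c,c) & ~M(g,g))
The quantifier exists c sits under an odd number of negations (counting the antecedent side of each →), so it flips to forall c.

universal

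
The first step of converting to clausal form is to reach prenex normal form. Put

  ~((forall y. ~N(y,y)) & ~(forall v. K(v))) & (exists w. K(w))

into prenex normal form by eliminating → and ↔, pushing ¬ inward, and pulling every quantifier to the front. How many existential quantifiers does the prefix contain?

Move each ¬ inward, flipping quantifiers it crosses:
  ((exists y. N(y,y)) | (forall v. K(v))) & (exists w. K(w))
All bound variables are already distinct, so no renaming is needed.
Finally move all quantifiers to the prefix:
  exists y. forall v. exists w. ((N(y,y) | K(v)) & K(w))
The prefix is exists y forall v exists w: 1 universal, 2 existential.

2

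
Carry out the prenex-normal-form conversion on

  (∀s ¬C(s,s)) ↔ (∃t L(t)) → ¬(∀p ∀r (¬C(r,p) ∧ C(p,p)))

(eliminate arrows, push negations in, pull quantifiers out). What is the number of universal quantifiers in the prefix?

4

Eliminate → and ↔ using ¬ and ∨; A ↔ B as (¬A ∨ B) ∧ (¬B ∨ A).
  (¬(∀s ¬C(s,s)) ∨ ¬(∃t L(t)) ∨ ¬(∀p ∀r (¬C(r,p) ∧ C(p,p)))) ∧ (¬(¬(∃t L(t)) ∨ ¬(∀p ∀r (¬C(r,p) ∧ C(p,p)))) ∨ (∀s ¬C(s,s)))
Push ¬ through the quantifiers and connectives to reach negation normal form:
  ((∃s C(s,s)) ∨ (∀t ¬L(t)) ∨ (∃p ∃r (C(r,p) ∨ ¬C(p,p)))) ∧ ((∃t L(t)) ∧ (∀p ∀r (¬C(r,p) ∧ C(p,p))) ∨ (∀s ¬C(s,s)))
Rename bound variables to avoid capture: t↦x, p↦q, r↦a, s↦z.
  ((∃s C(s,s)) ∨ (∀t ¬L(t)) ∨ (∃p ∃r (C(r,p) ∨ ¬C(p,p)))) ∧ ((∃x L(x)) ∧ (∀q ∀a (¬C(a,q) ∧ C(q,q))) ∨ (∀z ¬C(z,z)))
Finally move all quantifiers to the prefix:
  ∃s ∀t ∃p ∃r ∃x ∀q ∀a ∀z ((C(s,s) ∨ ¬L(t) ∨ C(r,p) ∨ ¬C(p,p)) ∧ (L(x) ∧ ¬C(a,q) ∧ C(q,q) ∨ ¬C(z,z)))
The prefix is ∃s ∀t ∃p ∃r ∃x ∀q ∀a ∀z: 4 universal, 4 existential.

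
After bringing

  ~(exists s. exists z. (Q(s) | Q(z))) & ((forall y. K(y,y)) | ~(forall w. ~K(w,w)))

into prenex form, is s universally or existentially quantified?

universal

Drive negations inward (¬∀x A ≡ ∃x ¬A, ¬∃x A ≡ ∀x ¬A, De Morgan for ∧/∨):
  (forall s. forall z. (~Q(s) & ~Q(z))) & ((forall y. K(y,y)) | (exists w. K(w,w)))
Finally move all quantifiers to the prefix:
  forall s. forall z. forall y. exists w. (~Q(s) & ~Q(z) & (K(y,y) | K(w,w)))
The quantifier exists s sits under an odd number of negations, so it flips to forall s.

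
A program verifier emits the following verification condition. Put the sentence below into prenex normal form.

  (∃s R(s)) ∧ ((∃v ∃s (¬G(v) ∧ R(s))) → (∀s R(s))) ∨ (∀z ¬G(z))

∃s ∀v ∀r ∀p ∀z (R(s) ∧ (G(v) ∨ ¬R(r) ∨ R(p)) ∨ ¬G(z))

Eliminate → and ↔ using ¬ and ∨.
  (∃s R(s)) ∧ (¬(∃v ∃s (¬G(v) ∧ R(s))) ∨ (∀s R(s))) ∨ (∀z ¬G(z))
Push ¬ through the quantifiers and connectives to reach negation normal form:
  (∃s R(s)) ∧ ((∀v ∀s (G(v) ∨ ¬R(s))) ∨ (∀s R(s))) ∨ (∀z ¬G(z))
Rename bound variables to avoid capture: s↦r, s↦p.
  (∃s R(s)) ∧ ((∀v ∀r (G(v) ∨ ¬R(r))) ∨ (∀p R(p))) ∨ (∀z ¬G(z))
Extract every quantifier outward, since the variables are now distinct and don't occur free across branches:
  ∃s ∀v ∀r ∀p ∀z (R(s) ∧ (G(v) ∨ ¬R(r) ∨ R(p)) ∨ ¬G(z))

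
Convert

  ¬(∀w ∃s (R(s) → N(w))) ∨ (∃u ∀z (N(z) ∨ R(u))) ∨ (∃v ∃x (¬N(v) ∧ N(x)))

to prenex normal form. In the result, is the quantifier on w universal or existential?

Rewrite implications/biconditionals: A → B as ¬A ∨ B.
  ¬(∀w ∃s (¬R(s) ∨ N(w))) ∨ (∃u ∀z (N(z) ∨ R(u))) ∨ (∃v ∃x (¬N(v) ∧ N(x)))
Drive negations inward (¬∀x A ≡ ∃x ¬A, ¬∃x A ≡ ∀x ¬A, De Morgan for ∧/∨):
  (∃w ∀s (R(s) ∧ ¬N(w))) ∨ (∃u ∀z (N(z) ∨ R(u))) ∨ (∃v ∃x (¬N(v) ∧ N(x)))
All bound variables are already distinct, so no renaming is needed.
Extract every quantifier outward, since the variables are now distinct and don't occur free across branches:
  ∃w ∀s ∃u ∀z ∃v ∃x (R(s) ∧ ¬N(w) ∨ N(z) ∨ R(u) ∨ ¬N(v) ∧ N(x))
The quantifier ∀w sits under an odd number of negations (counting the antecedent side of each →), so it flips to ∃w.

existential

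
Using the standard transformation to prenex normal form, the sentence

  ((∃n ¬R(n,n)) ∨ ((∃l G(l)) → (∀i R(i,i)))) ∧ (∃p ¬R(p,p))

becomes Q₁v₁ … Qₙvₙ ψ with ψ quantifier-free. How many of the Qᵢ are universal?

Eliminate → and ↔ using ¬ and ∨.
  ((∃n ¬R(n,n)) ∨ ¬(∃l G(l)) ∨ (∀i R(i,i))) ∧ (∃p ¬R(p,p))
Drive negations inward (¬∀x A ≡ ∃x ¬A, ¬∃x A ≡ ∀x ¬A, De Morgan for ∧/∨):
  ((∃n ¬R(n,n)) ∨ (∀l ¬G(l)) ∨ (∀i R(i,i))) ∧ (∃p ¬R(p,p))
All bound variables are already distinct, so no renaming is needed.
Finally move all quantifiers to the prefix:
  ∃n ∀l ∀i ∃p ((¬R(n,n) ∨ ¬G(l) ∨ R(i,i)) ∧ ¬R(p,p))
The prefix is ∃n ∀l ∀i ∃p: 2 universal, 2 existential.

2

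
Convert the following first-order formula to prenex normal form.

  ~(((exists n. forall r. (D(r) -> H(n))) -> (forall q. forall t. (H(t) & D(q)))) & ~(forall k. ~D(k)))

exists n. forall r. exists q. exists t. forall k. ((~D(r) | H(n)) & (~H(t) | ~D(q)) | ~D(k))

Rewrite implications/biconditionals: A → B as ¬A ∨ B.
  ~((~(exists n. forall r. (~D(r) | H(n))) | (forall q. forall t. (H(t) & D(q)))) & ~(forall k. ~D(k)))
Drive negations inward (¬∀x A ≡ ∃x ¬A, ¬∃x A ≡ ∀x ¬A, De Morgan for ∧/∨):
  (exists n. forall r. (~D(r) | H(n))) & (exists q. exists t. (~H(t) | ~D(q))) | (forall k. ~D(k))
All bound variables are already distinct, so no renaming is needed.
Pull the quantifiers to the front (each side's bound variable is not free in the other side):
  exists n. forall r. exists q. exists t. forall k. ((~D(r) | H(n)) & (~H(t) | ~D(q)) | ~D(k))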